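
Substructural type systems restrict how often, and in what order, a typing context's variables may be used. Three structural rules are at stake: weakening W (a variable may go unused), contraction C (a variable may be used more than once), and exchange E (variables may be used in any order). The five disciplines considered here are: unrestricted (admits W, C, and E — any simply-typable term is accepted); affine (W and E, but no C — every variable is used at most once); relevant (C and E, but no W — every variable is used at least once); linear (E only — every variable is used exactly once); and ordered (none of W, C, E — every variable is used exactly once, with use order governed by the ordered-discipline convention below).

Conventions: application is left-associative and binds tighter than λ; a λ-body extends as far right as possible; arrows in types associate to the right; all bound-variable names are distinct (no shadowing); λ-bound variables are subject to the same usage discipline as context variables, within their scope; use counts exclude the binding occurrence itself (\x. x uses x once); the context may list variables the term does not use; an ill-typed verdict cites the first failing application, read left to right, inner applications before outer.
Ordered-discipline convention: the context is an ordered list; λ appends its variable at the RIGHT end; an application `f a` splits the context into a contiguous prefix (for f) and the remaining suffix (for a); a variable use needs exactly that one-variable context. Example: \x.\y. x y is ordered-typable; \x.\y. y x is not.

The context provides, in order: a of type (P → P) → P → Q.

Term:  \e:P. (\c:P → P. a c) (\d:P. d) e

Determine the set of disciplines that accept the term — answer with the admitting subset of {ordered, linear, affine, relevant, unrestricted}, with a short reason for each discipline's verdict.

admitted in: ordered, linear, affine, relevant, unrestricted
variable uses: a: 1×, e [bound]: 1×, c [bound]: 1×, d [bound]: 1×
order of uses: a, c, d, e
typing: well-typed — term : P → Q
ordered: ✓ — a, e, c, d once each; derivable with no W/C/E
linear: ✓ — a, e, c, d: one use apiece
affine: ✓ — a, e, c, d: no repeats, contraction unneeded
relevant: ✓ — every one of a, e, c, d appears
unrestricted: ✓ — typability at P → Q is all that's needed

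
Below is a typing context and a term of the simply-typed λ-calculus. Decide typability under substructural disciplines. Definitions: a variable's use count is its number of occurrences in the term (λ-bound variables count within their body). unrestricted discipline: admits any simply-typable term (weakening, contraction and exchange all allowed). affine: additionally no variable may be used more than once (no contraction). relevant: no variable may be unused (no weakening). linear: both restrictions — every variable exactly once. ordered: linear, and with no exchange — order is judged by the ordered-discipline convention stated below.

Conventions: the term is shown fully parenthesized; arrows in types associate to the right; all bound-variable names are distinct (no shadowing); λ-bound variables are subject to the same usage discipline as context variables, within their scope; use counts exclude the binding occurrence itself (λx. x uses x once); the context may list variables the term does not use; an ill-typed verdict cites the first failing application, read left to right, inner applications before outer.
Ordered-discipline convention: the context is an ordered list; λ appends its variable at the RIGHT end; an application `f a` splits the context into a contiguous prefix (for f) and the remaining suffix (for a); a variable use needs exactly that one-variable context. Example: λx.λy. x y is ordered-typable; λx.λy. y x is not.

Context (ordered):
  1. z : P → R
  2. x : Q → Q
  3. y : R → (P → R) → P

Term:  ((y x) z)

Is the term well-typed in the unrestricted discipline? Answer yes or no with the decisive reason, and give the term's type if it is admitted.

no — a type mismatch blocks all five
variable uses: z=1, x=1, y=1
left-to-right use order: y, x, z
typing: ill-typed: a function awaiting R gets Q → Q
summary: ordered ✗ | linear ✗ | affine ✗ | relevant ✗ | unrestricted ✗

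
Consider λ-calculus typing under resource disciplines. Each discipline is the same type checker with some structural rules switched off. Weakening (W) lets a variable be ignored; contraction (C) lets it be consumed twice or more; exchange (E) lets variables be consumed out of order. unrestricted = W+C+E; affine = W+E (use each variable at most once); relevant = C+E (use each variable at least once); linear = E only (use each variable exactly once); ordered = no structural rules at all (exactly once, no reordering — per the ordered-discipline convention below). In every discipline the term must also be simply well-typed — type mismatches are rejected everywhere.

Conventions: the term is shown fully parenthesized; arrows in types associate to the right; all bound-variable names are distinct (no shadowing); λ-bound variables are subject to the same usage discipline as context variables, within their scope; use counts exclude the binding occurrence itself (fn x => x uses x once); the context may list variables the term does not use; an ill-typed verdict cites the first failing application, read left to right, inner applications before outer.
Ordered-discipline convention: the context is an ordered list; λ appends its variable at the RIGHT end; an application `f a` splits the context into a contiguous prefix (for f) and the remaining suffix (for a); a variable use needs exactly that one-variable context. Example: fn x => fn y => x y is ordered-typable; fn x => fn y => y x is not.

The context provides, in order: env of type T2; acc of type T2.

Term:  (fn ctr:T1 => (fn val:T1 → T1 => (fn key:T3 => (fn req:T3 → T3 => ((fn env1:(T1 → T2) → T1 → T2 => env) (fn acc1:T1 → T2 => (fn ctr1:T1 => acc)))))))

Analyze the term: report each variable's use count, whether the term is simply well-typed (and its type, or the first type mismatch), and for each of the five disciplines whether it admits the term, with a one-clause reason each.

usage: env: 1; acc: 1; ctr (λ-bound): 0; val (λ-bound): 0; key (λ-bound): 0; req (λ-bound): 0; env1 (λ-bound): 0; acc1 (λ-bound): 0; ctr1 (λ-bound): 0
order of uses: env, acc
typing: well-typed — term : T1 → (T1 → T1) → T3 → (T3 → T3) → T2
ordered ✗ (unused: ctr, val, key, req, env1, acc1, ctr1 — weakening required)
linear ✗ (unused: ctr, val, key, req, env1, acc1, ctr1 — weakening required)
affine ✓ (none of env, acc, ctr, val, key, req, env1, acc1, ctr1 used more than once)
relevant ✗ (unused: ctr, val, key, req, env1, acc1, ctr1 — weakening required)
unrestricted ✓ (simply typable at T1 → (T1 → T1) → T3 → (T3 → T3) → T2; W, C, E all held)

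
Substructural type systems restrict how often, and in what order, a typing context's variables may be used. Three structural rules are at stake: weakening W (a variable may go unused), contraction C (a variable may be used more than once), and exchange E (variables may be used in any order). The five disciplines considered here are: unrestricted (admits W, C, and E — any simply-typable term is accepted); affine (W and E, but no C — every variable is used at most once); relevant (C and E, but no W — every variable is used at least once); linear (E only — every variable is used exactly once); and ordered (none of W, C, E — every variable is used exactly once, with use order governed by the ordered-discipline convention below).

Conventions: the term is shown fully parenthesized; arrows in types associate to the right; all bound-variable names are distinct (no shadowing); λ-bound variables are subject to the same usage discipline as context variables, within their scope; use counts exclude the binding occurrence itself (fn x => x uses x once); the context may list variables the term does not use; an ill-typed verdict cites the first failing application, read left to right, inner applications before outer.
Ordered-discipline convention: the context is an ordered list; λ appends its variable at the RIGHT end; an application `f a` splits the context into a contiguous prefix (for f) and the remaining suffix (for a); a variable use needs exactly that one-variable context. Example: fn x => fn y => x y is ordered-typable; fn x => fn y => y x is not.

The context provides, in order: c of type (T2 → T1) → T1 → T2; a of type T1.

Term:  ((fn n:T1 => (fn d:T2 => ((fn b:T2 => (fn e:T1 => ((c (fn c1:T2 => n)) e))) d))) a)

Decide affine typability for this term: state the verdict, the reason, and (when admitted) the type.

yes — at most one use each (c, a, n, d, b, e, c1); term : T2 → T1 → T2
counts: c: 1×; a: 1×; n [bound]: 1×; d [bound]: 1×; b [bound]: 0×; e [bound]: 1×; c1 [bound]: 0×
uses in reading order: c, n, e, d, a
typing: well-typed — term : T2 → T1 → T2
per-discipline verdicts: ordered ✗ · linear ✗ · affine ✓ · relevant ✗ · unrestricted ✓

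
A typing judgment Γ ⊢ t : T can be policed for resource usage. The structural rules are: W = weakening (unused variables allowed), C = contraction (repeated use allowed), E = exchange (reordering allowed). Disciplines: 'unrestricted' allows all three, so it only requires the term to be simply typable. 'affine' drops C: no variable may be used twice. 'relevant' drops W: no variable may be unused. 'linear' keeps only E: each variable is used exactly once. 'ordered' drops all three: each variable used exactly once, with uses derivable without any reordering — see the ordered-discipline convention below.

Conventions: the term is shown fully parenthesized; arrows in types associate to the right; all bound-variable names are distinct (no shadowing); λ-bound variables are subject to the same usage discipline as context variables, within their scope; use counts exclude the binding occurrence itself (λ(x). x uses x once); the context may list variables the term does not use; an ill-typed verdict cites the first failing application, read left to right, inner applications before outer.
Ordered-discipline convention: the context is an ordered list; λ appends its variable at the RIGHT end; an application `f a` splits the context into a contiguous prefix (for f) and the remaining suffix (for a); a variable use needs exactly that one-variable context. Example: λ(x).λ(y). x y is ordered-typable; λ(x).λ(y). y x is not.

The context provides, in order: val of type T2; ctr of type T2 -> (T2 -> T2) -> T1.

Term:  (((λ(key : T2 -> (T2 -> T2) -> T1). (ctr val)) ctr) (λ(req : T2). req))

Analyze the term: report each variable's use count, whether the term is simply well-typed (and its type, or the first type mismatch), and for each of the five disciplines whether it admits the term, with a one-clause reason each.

counts: val: 1, ctr: 2, key (bound): 0, req (bound): 1
order of uses: ctr, val, ctr, req
typing: well-typed at T1
ordered ✗ (needs contraction — ctr ×2; needs weakening: key unused)
linear ✗ (needs contraction — ctr ×2; needs weakening: key unused)
affine ✗ (needs contraction — ctr ×2)
relevant ✗ (needs weakening: key unused)
unrestricted ✓ (well-typed at T1; no restrictions here)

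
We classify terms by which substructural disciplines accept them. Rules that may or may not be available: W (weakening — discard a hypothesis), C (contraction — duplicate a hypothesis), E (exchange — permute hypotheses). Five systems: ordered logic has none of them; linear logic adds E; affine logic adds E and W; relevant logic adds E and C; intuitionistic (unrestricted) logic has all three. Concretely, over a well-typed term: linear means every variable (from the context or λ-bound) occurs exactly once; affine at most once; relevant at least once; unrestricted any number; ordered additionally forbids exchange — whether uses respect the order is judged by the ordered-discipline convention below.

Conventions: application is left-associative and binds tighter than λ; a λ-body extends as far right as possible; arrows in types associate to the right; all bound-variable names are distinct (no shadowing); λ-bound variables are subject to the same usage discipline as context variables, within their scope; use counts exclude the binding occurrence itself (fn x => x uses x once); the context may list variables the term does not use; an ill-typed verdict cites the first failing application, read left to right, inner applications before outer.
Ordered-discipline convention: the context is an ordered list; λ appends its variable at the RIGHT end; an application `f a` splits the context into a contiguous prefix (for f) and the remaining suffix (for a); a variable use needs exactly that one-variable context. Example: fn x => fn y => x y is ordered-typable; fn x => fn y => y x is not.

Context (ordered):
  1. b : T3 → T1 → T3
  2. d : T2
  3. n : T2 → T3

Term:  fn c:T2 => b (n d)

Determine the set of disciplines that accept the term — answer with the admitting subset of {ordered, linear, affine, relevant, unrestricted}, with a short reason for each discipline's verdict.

admitting disciplines: affine, unrestricted
use counts: b ×1; d ×1; n ×1; c (bound) ×0
uses in reading order: b, n, d
typing: well-typed — term : T2 → T1 → T3
ordered ✗ (c left unused)
linear ✗ (c left unused)
affine ✓ (b, d, n, c: no repeats, contraction unneeded)
relevant ✗ (c left unused)
unrestricted ✓ (type-checks (T2 → T1 → T3) and nothing is barred)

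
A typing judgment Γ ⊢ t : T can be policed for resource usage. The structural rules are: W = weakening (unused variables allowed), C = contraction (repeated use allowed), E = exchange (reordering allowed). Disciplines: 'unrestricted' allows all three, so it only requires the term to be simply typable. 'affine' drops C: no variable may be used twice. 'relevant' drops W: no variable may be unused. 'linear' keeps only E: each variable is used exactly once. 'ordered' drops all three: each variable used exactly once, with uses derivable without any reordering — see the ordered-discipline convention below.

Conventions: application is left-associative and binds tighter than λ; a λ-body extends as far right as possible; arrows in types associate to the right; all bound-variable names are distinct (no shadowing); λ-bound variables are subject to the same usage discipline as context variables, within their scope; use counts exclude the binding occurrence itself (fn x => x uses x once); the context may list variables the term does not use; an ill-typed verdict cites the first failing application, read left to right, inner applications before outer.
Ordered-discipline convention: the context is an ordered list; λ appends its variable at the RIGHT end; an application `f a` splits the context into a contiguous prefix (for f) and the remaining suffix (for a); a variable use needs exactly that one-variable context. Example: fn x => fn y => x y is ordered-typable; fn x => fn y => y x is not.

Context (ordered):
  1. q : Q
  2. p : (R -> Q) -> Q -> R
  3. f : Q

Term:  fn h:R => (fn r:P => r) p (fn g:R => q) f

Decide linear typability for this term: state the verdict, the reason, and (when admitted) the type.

no — the type mismatch rejects it
variable uses: q ×1; p ×1; f ×1; h (bound) ×0; r (bound) ×1; g (bound) ×0
order of uses: r, p, q, f
typing: ill-typed: a function awaiting P gets (R -> Q) -> Q -> R
summary: ordered ✗ | linear ✗ | affine ✗ | relevant ✗ | unrestricted ✗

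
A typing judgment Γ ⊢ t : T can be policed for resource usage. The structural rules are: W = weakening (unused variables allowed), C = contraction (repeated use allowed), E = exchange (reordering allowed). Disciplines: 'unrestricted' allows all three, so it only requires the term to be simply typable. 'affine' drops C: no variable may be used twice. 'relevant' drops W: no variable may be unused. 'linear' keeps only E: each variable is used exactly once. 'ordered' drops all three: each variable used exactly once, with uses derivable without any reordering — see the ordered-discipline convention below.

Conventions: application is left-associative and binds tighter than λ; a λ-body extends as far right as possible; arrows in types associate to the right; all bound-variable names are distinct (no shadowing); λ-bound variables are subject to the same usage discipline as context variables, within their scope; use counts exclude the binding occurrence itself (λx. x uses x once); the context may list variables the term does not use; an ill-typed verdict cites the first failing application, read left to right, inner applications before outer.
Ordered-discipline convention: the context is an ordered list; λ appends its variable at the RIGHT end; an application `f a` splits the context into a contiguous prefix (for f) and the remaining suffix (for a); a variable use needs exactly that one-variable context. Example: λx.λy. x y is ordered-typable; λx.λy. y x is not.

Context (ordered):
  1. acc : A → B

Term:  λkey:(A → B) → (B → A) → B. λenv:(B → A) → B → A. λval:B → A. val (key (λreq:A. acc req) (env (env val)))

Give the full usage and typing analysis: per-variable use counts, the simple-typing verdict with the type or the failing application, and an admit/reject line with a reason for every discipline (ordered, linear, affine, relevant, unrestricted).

counts: acc ×1; key (λ-bound) ×1; env (λ-bound) ×2; val (λ-bound) ×2; req (λ-bound) ×1
left-to-right use order: val, key, acc, req, env, env, val
typing: well-typed — term : ((A → B) → (B → A) → B) → ((B → A) → B → A) → (B → A) → A
ordered: ✗, repeated use of env ×2, val ×2
linear: ✗, repeated use of env ×2, val ×2
affine: ✗, repeated use of env ×2, val ×2
relevant: ✓, acc, key, env, val, req: all used, weakening unneeded
unrestricted: ✓, well-typed at ((A → B) → (B → A) → B) → ((B → A) → B → A) → (B → A) → A; no restrictions here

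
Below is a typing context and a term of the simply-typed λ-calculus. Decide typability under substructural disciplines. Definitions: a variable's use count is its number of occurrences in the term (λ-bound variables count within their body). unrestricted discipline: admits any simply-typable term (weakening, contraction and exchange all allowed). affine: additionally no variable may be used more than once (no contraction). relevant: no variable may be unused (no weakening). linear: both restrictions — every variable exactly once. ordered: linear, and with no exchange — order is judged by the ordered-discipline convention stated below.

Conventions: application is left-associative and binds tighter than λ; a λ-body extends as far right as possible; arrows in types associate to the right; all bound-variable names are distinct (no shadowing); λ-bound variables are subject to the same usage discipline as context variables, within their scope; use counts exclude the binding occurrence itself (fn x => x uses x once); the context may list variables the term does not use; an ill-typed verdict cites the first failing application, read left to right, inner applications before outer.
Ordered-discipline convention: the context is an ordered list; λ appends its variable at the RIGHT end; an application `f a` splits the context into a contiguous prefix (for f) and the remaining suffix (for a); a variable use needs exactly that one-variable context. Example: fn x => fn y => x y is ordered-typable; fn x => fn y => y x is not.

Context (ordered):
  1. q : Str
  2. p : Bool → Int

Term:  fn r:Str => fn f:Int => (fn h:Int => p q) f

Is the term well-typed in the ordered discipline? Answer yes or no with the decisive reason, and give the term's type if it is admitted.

no — fails simple typing
variable uses: q ×1; p ×1; r (λ-bound) ×0; f (λ-bound) ×1; h (λ-bound) ×0
order of uses: p, q, f
typing: ill-typed: argument of type Str where Bool is required
all disciplines: ordered ✗; linear ✗; affine ✗; relevant ✗; unrestricted ✗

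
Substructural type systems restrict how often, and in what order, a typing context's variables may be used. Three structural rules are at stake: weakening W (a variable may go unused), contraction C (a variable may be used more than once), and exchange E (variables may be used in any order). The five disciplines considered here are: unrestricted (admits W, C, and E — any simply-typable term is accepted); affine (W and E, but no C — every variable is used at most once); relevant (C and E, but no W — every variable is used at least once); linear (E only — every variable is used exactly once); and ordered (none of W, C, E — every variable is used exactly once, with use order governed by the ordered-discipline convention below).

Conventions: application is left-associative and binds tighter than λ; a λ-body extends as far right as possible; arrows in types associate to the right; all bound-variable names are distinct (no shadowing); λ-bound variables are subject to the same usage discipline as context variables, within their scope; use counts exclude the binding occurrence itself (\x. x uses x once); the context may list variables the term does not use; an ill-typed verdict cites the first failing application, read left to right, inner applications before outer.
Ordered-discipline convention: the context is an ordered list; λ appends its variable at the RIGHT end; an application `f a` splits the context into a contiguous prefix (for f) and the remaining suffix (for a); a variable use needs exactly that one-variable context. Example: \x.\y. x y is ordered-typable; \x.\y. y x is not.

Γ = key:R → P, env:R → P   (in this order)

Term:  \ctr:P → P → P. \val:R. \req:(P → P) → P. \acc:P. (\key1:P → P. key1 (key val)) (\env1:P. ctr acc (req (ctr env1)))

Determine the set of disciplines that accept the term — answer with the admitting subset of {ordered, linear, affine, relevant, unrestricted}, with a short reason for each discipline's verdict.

admitting disciplines: unrestricted
use counts: key=1, env=0, ctr [bound]=2, val [bound]=1, req [bound]=1, acc [bound]=1, key1 [bound]=1, env1 [bound]=1
order of uses: key1, key, val, ctr, acc, req, ctr, env1
typing: well-typed — term : (P → P → P) → R → ((P → P) → P) → P → P
ordered: ✗ — needs contraction — ctr ×2; needs weakening: env unused
linear: ✗ — needs contraction — ctr ×2; needs weakening: env unused
affine: ✗ — needs contraction — ctr ×2
relevant: ✗ — needs weakening: env unused
unrestricted: ✓ — well-typed at (P → P → P) → R → ((P → P) → P) → P → P; no restrictions here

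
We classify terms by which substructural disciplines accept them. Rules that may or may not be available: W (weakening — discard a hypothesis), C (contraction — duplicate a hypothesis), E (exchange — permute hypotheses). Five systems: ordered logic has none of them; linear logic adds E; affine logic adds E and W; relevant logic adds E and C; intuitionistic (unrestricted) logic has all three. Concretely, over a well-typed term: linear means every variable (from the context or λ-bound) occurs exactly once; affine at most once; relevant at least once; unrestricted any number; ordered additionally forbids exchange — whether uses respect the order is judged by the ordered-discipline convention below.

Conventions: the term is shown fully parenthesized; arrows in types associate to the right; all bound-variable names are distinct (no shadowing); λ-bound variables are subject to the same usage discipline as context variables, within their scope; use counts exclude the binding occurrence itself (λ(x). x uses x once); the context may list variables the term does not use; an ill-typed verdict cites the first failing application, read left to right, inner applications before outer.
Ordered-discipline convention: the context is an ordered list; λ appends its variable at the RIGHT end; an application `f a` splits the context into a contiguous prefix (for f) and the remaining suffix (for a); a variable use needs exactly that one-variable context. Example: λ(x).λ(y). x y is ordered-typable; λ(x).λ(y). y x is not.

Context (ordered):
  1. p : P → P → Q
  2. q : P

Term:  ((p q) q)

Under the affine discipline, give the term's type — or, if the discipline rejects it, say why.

not well-typed under affine — uses contraction: q ×2
usage: p: 1, q: 2
order of uses: p, q, q
typing: the term checks, with type Q
all disciplines: ordered ✗; linear ✗; affine ✗; relevant ✓; unrestricted ✓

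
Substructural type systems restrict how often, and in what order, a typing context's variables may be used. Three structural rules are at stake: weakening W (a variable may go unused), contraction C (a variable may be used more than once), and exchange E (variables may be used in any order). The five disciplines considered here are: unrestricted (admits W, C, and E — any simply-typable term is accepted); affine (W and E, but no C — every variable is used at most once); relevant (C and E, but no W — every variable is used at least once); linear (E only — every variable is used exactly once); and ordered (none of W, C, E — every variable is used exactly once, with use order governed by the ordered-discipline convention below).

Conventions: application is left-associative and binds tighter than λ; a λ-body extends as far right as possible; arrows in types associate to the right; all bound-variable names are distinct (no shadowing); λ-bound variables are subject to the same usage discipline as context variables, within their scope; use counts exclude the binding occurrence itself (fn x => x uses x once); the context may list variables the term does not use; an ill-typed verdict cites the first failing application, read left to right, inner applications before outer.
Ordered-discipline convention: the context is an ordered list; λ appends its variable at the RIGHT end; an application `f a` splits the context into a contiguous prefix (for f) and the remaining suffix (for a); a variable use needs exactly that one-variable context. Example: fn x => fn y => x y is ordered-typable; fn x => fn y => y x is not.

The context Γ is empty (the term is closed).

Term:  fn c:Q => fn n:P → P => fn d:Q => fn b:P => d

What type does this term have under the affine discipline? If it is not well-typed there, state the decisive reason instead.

term : Q → (P → P) → Q → P → Q
use counts: c [bound]: 0×, n [bound]: 0×, d [bound]: 1×, b [bound]: 0×
uses in reading order: d
typing: well-typed at Q → (P → P) → Q → P → Q
per-discipline verdicts: ordered ✗ · linear ✗ · affine ✓ · relevant ✗ · unrestricted ✓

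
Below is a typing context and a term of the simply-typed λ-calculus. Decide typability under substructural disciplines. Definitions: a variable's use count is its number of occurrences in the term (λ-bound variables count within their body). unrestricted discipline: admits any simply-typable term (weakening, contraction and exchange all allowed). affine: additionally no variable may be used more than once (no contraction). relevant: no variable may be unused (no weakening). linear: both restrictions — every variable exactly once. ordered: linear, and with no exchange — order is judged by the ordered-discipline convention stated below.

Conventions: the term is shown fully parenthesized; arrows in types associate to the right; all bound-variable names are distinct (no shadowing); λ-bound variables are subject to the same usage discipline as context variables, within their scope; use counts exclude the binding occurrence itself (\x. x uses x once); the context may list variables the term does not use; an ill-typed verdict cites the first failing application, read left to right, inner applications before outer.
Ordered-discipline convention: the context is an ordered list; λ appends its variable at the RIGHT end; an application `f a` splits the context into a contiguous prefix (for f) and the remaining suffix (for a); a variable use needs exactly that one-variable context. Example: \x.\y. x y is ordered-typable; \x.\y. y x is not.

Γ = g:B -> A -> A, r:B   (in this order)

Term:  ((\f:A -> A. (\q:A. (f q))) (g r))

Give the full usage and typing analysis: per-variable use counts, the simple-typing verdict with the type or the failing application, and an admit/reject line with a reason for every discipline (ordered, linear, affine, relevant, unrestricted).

use counts: g: 1×; r: 1×; f (bound): 1×; q (bound): 1×
left-to-right use order: f, q, g, r
typing: well-typed — term : A -> A
ordered: ✓ — g, r, f, q once each; derivable with no W/C/E
linear: ✓ — each of g, r, f, q used exactly once
affine: ✓ — g, r, f, q: no repeats, contraction unneeded
relevant: ✓ — g, r, f, q: all used, weakening unneeded
unrestricted: ✓ — well-typed at A -> A; no restrictions here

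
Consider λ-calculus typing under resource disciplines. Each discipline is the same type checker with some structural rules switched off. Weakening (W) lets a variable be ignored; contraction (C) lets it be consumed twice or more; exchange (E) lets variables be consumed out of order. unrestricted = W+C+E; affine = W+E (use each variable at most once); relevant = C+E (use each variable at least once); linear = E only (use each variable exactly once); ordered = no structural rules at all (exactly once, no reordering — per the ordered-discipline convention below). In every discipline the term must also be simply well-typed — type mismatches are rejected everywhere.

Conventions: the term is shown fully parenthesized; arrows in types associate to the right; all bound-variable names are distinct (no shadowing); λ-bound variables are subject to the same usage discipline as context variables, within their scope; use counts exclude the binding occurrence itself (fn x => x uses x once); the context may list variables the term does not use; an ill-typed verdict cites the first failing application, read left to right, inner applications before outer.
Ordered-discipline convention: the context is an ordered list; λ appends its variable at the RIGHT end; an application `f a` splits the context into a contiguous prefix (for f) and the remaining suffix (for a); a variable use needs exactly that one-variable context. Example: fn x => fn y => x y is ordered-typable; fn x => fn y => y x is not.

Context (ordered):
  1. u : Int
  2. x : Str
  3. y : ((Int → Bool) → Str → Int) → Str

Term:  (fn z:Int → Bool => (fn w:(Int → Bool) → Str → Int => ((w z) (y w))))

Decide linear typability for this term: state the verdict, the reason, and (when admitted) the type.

no — needs contraction — w ×2; u, x never used (weakening)
usage: u: 0, x: 0, y: 1, z (bound): 1, w (bound): 2
left-to-right use order: w, z, y, w
typing: ✓ — (Int → Bool) → ((Int → Bool) → Str → Int) → Int
per-discipline verdicts: ordered ✗; linear ✗; affine ✗; relevant ✗; unrestricted ✓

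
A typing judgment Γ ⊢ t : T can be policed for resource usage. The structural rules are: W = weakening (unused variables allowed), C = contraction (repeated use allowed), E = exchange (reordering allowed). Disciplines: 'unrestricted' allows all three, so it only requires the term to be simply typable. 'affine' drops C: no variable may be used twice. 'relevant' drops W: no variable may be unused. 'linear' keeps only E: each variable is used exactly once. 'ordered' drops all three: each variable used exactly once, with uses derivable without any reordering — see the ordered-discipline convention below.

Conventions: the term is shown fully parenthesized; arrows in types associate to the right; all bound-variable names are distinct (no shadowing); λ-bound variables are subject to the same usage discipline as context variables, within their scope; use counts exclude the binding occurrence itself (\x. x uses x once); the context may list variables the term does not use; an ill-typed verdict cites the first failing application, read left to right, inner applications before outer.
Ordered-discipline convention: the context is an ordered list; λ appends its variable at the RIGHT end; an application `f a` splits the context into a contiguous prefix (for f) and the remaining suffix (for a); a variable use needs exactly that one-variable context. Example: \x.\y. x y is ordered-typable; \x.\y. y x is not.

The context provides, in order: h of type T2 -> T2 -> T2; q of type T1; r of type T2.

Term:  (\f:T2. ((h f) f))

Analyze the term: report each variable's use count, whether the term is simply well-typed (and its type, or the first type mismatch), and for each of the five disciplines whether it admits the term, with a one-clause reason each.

variable uses: h=1; q=0; r=0; f [bound]=2
uses in reading order: h, f, f
typing: well-typed — term : T2 -> T2
ordered: ✗ — repeated use of f ×2; q, r left unused
linear: ✗ — repeated use of f ×2; q, r left unused
affine: ✗ — repeated use of f ×2
relevant: ✗ — q, r left unused
unrestricted: ✓ — well-typed at T2 -> T2; no restrictions here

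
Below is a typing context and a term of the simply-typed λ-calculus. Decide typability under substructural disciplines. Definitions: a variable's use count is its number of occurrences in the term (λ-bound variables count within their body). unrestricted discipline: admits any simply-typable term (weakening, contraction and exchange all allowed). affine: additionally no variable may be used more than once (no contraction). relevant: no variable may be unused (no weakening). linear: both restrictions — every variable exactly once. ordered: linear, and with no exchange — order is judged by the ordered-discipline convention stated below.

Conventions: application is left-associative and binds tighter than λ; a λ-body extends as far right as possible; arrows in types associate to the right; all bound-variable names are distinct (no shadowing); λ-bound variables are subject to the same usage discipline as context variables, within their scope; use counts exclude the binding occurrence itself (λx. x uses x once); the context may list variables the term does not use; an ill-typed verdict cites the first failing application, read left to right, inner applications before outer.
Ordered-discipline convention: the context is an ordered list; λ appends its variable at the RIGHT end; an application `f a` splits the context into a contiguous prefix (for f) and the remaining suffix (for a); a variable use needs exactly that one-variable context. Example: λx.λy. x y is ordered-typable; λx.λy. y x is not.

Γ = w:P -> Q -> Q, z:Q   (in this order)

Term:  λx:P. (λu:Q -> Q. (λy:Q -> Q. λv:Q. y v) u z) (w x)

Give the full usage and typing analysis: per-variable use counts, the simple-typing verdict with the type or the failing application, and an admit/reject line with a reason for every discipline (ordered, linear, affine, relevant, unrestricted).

variable uses: w: 1×, z: 1×, x (λ-bound): 1×, u (λ-bound): 1×, y (λ-bound): 1×, v (λ-bound): 1×
left-to-right use order: y, v, u, z, w, x
typing: the term checks, with type P -> Q
ordered: ✗, no ordered split (uses run y, v, u, z, w, x)
linear: ✓, w, z, x, u, y, v: one use apiece
affine: ✓, at most one use each (w, z, x, u, y, v)
relevant: ✓, w, z, x, u, y, v: all used, weakening unneeded
unrestricted: ✓, type-checks (P -> Q) and nothing is barred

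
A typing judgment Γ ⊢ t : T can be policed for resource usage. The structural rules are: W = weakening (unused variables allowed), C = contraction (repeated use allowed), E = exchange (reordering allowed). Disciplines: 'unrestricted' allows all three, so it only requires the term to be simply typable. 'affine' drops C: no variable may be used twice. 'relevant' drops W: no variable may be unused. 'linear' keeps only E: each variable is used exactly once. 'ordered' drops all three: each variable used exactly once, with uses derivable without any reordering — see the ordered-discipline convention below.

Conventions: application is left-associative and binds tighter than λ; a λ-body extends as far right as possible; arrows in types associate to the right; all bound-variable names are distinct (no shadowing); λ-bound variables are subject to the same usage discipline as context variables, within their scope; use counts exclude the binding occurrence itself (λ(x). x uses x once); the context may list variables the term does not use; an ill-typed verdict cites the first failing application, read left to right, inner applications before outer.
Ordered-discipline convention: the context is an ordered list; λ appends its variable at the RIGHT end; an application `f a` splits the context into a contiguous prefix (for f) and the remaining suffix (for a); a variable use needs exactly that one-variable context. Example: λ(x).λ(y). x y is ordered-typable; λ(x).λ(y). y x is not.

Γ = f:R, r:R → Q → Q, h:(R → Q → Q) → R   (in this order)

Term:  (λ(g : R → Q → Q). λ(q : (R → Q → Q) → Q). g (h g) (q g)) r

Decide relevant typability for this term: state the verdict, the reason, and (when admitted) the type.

no — unused: f — weakening required
usage: f: 0×, r: 1×, h: 1×, g [bound]: 3×, q [bound]: 1×
order of uses: g, h, g, q, g, r
typing: well-typed — term : ((R → Q → Q) → Q) → Q
per-discipline verdicts: ordered ✗; linear ✗; affine ✗; relevant ✗; unrestricted ✓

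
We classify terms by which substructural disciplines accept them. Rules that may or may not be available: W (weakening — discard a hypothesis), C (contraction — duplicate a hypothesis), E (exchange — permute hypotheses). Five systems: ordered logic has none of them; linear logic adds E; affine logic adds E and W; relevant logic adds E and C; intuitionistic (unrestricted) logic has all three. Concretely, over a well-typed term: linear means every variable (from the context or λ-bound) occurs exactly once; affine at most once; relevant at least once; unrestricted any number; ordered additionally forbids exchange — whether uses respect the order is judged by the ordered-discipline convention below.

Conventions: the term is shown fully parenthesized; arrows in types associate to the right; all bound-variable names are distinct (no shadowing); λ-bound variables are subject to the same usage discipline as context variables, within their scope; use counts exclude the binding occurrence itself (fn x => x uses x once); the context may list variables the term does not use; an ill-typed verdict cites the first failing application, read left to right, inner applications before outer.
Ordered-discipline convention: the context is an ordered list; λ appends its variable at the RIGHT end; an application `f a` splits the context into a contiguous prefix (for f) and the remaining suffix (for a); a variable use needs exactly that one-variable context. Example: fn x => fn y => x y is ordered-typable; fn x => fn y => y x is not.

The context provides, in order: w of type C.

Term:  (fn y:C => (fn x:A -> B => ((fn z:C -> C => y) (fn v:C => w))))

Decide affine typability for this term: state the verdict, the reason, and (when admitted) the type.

yes — none of w, y, x, z, v used more than once; term : C -> (A -> B) -> C
counts: w ×1; y (λ-bound) ×1; x (λ-bound) ×0; z (λ-bound) ×0; v (λ-bound) ×0
left-to-right use order: y, w
typing: ✓ — C -> (A -> B) -> C
per-discipline verdicts: ordered ✗ | linear ✗ | affine ✓ | relevant ✗ | unrestricted ✓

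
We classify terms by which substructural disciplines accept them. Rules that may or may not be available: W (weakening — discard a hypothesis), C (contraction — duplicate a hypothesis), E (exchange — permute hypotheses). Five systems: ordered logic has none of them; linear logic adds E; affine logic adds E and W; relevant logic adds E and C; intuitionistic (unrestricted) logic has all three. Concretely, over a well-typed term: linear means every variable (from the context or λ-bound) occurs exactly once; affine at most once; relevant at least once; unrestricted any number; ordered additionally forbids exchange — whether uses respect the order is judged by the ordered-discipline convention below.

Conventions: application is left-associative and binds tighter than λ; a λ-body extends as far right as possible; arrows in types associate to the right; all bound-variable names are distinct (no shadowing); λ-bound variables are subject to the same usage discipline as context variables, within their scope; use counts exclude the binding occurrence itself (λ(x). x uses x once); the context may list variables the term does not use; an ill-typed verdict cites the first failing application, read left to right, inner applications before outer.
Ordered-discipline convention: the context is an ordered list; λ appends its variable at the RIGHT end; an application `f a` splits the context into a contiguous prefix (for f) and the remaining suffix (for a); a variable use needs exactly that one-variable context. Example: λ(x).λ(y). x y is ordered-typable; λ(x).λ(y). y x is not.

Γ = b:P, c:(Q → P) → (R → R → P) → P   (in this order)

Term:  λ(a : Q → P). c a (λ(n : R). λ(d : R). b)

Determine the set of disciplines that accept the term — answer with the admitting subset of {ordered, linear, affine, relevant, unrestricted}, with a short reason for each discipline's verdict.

admitting disciplines: affine, unrestricted
use counts: b ×1; c ×1; a (λ-bound) ×1; n (λ-bound) ×0; d (λ-bound) ×0
use order (left to right): c, a, b
typing: well-typed — term : (Q → P) → P
ordered ✗ (n, d never used (weakening))
linear ✗ (n, d never used (weakening))
affine ✓ (no duplicate uses among b, c, a, n, d)
relevant ✗ (n, d never used (weakening))
unrestricted ✓ (type-checks ((Q → P) → P) and nothing is barred)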